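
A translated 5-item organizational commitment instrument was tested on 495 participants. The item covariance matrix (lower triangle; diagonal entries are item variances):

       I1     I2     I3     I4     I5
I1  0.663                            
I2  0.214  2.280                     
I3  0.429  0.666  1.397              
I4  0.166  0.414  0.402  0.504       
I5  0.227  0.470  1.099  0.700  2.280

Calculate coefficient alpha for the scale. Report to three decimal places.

coefficient alpha = 0.717

Σσᵢ² = 0.663 + 2.280 + 1.397 + 0.504 + 2.280 = 7.124
Σ_{i<j} σ_ij = 4.787
σ²_T = 7.124 + 2 × 4.787 = 16.698
α = (k/(k−1))·(1 − Σσᵢ²/σ²_T) = (5/4)·(1 − 7.124/16.698) = 0.717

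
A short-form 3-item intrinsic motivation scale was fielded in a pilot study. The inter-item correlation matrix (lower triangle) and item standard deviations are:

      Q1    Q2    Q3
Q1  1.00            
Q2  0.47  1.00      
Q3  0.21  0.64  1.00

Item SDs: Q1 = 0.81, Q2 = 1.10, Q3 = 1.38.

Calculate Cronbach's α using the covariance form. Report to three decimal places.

Cronbach's α = 0.694

Σσ²ᵢ = 0.81² + 1.10² + 1.38² = 3.7705
Covariances σ_ij = r_ij · s_i · s_j:
  σ(Q1,Q2) = 0.47 × 0.81 × 1.10 = 0.4188
  σ(Q1,Q3) = 0.21 × 0.81 × 1.38 = 0.2347
  σ(Q2,Q3) = 0.64 × 1.10 × 1.38 = 0.9715
σ²_T = Σσ²ᵢ + 2·Σσ_ij = 3.7705 + 2 × 1.6250 = 7.0205
α = (3/2)·(1 − 3.7705/7.0205) = 0.694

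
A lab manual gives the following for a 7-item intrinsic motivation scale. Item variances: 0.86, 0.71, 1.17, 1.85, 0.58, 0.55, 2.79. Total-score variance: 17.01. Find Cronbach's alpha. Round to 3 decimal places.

Σσᵢ² = 0.86 + 0.71 + 1.17 + 1.85 + 0.58 + 0.55 + 2.79 = 8.51
α = (k/(k−1))·(1 − Σσᵢ²/total variance) = (7/6)·(1 − 8.51/17.01) = 0.583

Cronbach's alpha = 0.583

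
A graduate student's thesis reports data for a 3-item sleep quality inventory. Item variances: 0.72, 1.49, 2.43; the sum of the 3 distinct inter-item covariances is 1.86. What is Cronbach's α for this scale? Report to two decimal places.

α = 0.67

ΣVar(i) = 0.72 + 1.49 + 2.43 = 4.64
Sum of distinct covariances = 1.86
σ²_total = ΣVar(i) + 2·Σcov = 4.64 + 2 × 1.86 = 8.36
α = (3/2)·(1 − 4.64/8.36) = 0.67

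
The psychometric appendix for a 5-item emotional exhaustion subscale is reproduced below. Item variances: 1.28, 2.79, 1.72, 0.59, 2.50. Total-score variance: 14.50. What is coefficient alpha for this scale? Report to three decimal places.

coefficient alpha = 0.484

ΣVar(i) = 1.28 + 2.79 + 1.72 + 0.59 + 2.50 = 8.88
α = (k/(k−1))·(1 − ΣVar(i)/σ²_total) = (5/4)·(1 − 8.88/14.50) = 0.484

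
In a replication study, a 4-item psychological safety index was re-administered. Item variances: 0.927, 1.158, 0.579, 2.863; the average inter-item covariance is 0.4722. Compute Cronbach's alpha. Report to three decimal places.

Cronbach's alpha = 0.675

ΣVar(i) = 0.927 + 1.158 + 0.579 + 2.863 = 5.527
Sum of the 6 distinct covariances = 6 × 0.4722 = 2.8332
σ²_total = ΣVar(i) + 2·Σcov = 5.527 + 2 × 2.8332 = 11.1934
α = (4/3)·(1 − 5.527/11.1934) = 0.675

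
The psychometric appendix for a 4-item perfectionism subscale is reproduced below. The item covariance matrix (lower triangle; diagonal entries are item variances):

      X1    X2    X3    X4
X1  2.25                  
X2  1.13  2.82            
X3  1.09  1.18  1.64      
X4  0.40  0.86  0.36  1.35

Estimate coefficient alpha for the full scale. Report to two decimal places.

sum of item variances = 2.25 + 2.82 + 1.64 + 1.35 = 8.06
Sum of the distinct covariances = 5.02
Var(T) = 8.06 + 2 × 5.02 = 18.10
α = (k/(k−1))·(1 − sum of item variances/Var(T)) = (4/3)·(1 − 8.06/18.10) = 0.74

coefficient alpha = 0.74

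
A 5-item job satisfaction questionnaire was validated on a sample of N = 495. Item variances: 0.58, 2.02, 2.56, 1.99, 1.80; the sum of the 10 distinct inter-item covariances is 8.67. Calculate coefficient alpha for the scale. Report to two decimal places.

α = 0.82

sum of item variances = 0.58 + 2.02 + 2.56 + 1.99 + 1.80 = 8.95
Sum of distinct covariances = 8.67
σ²_T = sum of item variances + 2·Σcov = 8.95 + 2 × 8.67 = 26.29
α = (5/4)·(1 − 8.95/26.29) = 0.82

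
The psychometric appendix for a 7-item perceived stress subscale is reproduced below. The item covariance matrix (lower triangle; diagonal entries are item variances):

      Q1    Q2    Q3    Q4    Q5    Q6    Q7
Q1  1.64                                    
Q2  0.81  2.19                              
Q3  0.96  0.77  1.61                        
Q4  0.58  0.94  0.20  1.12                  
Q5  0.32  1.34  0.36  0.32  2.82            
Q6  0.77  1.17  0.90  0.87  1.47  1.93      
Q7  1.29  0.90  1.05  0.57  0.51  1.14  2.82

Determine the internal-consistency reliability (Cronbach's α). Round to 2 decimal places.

Cronbach's α = 0.83

ΣVar(i) = 1.64 + 2.19 + 1.61 + 1.12 + 2.82 + 1.93 + 2.82 = 14.13
Σ_{i<j} σ_ij = 17.24
σ²_T = 14.13 + 2 × 17.24 = 48.61
α = (k/(k−1))·(1 − ΣVar(i)/σ²_T) = (7/6)·(1 − 14.13/48.61) = 0.83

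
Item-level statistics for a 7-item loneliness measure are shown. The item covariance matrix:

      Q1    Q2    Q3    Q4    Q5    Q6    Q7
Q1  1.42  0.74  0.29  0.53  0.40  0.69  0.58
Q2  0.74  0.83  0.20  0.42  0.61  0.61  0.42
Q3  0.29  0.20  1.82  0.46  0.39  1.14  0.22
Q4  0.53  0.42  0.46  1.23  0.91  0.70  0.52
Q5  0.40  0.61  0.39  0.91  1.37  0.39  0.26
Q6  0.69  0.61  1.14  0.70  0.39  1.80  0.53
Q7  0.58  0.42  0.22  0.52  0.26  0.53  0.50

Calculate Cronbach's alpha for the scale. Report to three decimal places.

Σσ²ᵢ = 1.42 + 0.83 + 1.82 + 1.23 + 1.37 + 1.80 + 0.50 = 8.97
Sum of the distinct covariances = 11.01
σ²_total = 8.97 + 2 × 11.01 = 30.99
α = (k/(k−1))·(1 − Σσ²ᵢ/σ²_total) = (7/6)·(1 − 8.97/30.99) = 0.829

Cronbach's alpha = 0.829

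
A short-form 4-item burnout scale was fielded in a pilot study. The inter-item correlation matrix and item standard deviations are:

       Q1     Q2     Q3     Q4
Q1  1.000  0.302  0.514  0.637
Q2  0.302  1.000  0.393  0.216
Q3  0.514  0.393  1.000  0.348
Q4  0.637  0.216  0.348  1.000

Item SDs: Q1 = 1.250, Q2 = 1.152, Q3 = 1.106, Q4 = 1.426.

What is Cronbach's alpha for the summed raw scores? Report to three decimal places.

Cronbach's alpha = 0.727

Σσ²ᵢ = 1.250² + 1.152² + 1.106² + 1.426² = 6.1463
Covariances σ_ij = r_ij · s_i · s_j:
  σ(Q1,Q2) = 0.302 × 1.250 × 1.152 = 0.4349
  σ(Q1,Q3) = 0.514 × 1.250 × 1.106 = 0.7106
  σ(Q1,Q4) = 0.637 × 1.250 × 1.426 = 1.1355
  σ(Q2,Q3) = 0.393 × 1.152 × 1.106 = 0.5007
  σ(Q2,Q4) = 0.216 × 1.152 × 1.426 = 0.3548
  σ(Q3,Q4) = 0.348 × 1.106 × 1.426 = 0.5489
σ²_T = Σσ²ᵢ + 2·Σσ_ij = 6.1463 + 2 × 3.6854 = 13.5171
α = (4/3)·(1 − 6.1463/13.5171) = 0.727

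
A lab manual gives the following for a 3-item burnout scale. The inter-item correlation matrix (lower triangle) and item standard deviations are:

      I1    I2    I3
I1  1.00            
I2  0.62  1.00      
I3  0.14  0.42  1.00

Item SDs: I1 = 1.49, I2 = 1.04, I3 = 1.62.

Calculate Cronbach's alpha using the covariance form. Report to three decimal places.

Cronbach's alpha = 0.606

Σσ²ᵢ = 1.49² + 1.04² + 1.62² = 5.9261
Covariances σ_ij = r_ij · s_i · s_j:
  σ(I1,I2) = 0.62 × 1.49 × 1.04 = 0.9608
  σ(I1,I3) = 0.14 × 1.49 × 1.62 = 0.3379
  σ(I2,I3) = 0.42 × 1.04 × 1.62 = 0.7076
σ²_T = Σσ²ᵢ + 2·Σσ_ij = 5.9261 + 2 × 2.0063 = 9.9387
α = (3/2)·(1 − 5.9261/9.9387) = 0.606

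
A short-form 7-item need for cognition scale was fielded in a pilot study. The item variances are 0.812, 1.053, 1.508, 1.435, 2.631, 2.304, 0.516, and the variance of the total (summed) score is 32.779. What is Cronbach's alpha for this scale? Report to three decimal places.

Σσᵢ² = 0.812 + 1.053 + 1.508 + 1.435 + 2.631 + 2.304 + 0.516 = 10.259
α = (k/(k−1))·(1 − Σσᵢ²/total variance) = (7/6)·(1 − 10.259/32.779) = 0.802

Cronbach's alpha = 0.802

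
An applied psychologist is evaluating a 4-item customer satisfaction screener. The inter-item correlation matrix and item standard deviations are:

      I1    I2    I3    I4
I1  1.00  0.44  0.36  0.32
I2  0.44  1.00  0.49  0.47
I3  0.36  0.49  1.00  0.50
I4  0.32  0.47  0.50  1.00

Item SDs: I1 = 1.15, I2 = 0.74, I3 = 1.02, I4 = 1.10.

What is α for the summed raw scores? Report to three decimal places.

α = 0.733

Σσ²ᵢ = 1.15² + 0.74² + 1.02² + 1.10² = 4.1205
Covariances σ_ij = r_ij · s_i · s_j:
  σ(I1,I2) = 0.44 × 1.15 × 0.74 = 0.3744
  σ(I1,I3) = 0.36 × 1.15 × 1.02 = 0.4223
  σ(I1,I4) = 0.32 × 1.15 × 1.10 = 0.4048
  σ(I2,I3) = 0.49 × 0.74 × 1.02 = 0.3699
  σ(I2,I4) = 0.47 × 0.74 × 1.10 = 0.3826
  σ(I3,I4) = 0.50 × 1.02 × 1.10 = 0.5610
σ²_T = Σσ²ᵢ + 2·Σσ_ij = 4.1205 + 2 × 2.5150 = 9.1505
α = (4/3)·(1 − 4.1205/9.1505) = 0.733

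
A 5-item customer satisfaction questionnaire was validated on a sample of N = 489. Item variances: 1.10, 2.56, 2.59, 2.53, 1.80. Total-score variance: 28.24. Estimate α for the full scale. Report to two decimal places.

α = 0.78

ΣVar(i) = 1.10 + 2.56 + 2.59 + 2.53 + 1.80 = 10.58
α = (k/(k−1))·(1 − ΣVar(i)/total variance) = (5/4)·(1 − 10.58/28.24) = 0.78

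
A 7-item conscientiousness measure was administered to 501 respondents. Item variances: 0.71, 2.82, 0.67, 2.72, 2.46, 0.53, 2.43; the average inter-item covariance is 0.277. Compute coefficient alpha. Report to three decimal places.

Σσ²ᵢ = 0.71 + 2.82 + 0.67 + 2.72 + 2.46 + 0.53 + 2.43 = 12.34
Sum of the 21 distinct covariances = 21 × 0.277 = 5.817
σ²_total = Σσ²ᵢ + 2·Σcov = 12.34 + 2 × 5.817 = 23.974
α = (7/6)·(1 − 12.34/23.974) = 0.566

coefficient alpha = 0.566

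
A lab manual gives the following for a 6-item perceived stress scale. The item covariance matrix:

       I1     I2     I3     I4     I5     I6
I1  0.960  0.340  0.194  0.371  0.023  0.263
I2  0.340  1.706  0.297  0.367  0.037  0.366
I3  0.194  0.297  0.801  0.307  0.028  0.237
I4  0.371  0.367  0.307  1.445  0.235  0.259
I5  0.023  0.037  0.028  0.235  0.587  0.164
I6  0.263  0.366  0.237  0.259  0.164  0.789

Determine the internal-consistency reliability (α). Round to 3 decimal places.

Σσ²ᵢ = 0.960 + 1.706 + 0.801 + 1.445 + 0.587 + 0.789 = 6.288
Σ_{i<j} σ_ij = 3.488
Var(T) = 6.288 + 2 × 3.488 = 13.264
α = (k/(k−1))·(1 − Σσ²ᵢ/Var(T)) = (6/5)·(1 − 6.288/13.264) = 0.631

α = 0.631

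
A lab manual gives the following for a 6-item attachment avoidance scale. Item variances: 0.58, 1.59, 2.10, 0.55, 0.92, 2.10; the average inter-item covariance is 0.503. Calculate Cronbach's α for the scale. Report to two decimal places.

α = 0.79

Σσ²ᵢ = 0.58 + 1.59 + 2.10 + 0.55 + 0.92 + 2.10 = 7.84
Sum of the 15 distinct covariances = 15 × 0.503 = 7.545
σ²_total = Σσ²ᵢ + 2·Σcov = 7.84 + 2 × 7.545 = 22.930
α = (6/5)·(1 − 7.84/22.930) = 0.79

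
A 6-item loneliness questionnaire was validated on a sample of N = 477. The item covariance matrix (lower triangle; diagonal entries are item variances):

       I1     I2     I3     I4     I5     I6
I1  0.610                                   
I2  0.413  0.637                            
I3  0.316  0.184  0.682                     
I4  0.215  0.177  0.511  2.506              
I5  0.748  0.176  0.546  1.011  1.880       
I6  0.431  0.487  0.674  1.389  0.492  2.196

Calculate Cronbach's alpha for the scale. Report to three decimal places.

ΣVar(i) = 0.610 + 0.637 + 0.682 + 2.506 + 1.880 + 2.196 = 8.511
Sum of off-diagonal covariances = 7.770
Var(T) = 8.511 + 2 × 7.770 = 24.051
α = (k/(k−1))·(1 − ΣVar(i)/Var(T)) = (6/5)·(1 − 8.511/24.051) = 0.775

Cronbach's alpha = 0.775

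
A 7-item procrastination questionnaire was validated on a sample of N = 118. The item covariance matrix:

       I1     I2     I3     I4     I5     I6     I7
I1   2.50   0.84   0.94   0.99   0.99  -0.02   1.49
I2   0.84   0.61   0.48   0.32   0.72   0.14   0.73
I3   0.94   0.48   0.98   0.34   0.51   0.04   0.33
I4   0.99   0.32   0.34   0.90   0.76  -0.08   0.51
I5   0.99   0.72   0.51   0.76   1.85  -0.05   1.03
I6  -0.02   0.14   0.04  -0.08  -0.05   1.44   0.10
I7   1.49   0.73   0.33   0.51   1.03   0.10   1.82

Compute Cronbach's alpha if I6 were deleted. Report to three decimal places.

α = 0.861

Remaining items: I1, I2, I3, I4, I5, I7 (k = 6).
sum of item variances = 2.50 + 0.61 + 0.98 + 0.90 + 1.85 + 1.82 = 8.66
σ²_total = 8.66 + 2 × 10.98 = 30.62
α (item deleted) = (6/5)·(1 − 8.66/30.62) = 0.861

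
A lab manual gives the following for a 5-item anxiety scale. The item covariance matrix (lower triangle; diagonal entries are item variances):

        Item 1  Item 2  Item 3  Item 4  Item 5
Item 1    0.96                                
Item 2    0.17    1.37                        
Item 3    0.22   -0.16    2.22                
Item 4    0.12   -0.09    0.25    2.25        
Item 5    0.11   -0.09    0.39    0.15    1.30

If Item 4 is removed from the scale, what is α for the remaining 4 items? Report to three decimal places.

Remaining items: Item 1, Item 2, Item 3, Item 5 (k = 4).
ΣVar(i) = 0.96 + 1.37 + 2.22 + 1.30 = 5.85
Var(T) = 5.85 + 2 × 0.64 = 7.13
α (item deleted) = (4/3)·(1 − 5.85/7.13) = 0.239

α = 0.239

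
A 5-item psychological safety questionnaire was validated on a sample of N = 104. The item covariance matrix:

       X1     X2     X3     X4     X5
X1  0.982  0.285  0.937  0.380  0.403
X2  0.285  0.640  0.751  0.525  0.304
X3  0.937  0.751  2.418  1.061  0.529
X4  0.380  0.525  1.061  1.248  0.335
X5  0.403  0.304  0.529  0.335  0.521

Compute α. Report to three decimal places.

Σσᵢ² = 0.982 + 0.640 + 2.418 + 1.248 + 0.521 = 5.809
Σ_{i<j} σ_ij = 5.510
σ²_total = 5.809 + 2 × 5.510 = 16.829
α = (k/(k−1))·(1 − Σσᵢ²/σ²_total) = (5/4)·(1 − 5.809/16.829) = 0.819

α = 0.819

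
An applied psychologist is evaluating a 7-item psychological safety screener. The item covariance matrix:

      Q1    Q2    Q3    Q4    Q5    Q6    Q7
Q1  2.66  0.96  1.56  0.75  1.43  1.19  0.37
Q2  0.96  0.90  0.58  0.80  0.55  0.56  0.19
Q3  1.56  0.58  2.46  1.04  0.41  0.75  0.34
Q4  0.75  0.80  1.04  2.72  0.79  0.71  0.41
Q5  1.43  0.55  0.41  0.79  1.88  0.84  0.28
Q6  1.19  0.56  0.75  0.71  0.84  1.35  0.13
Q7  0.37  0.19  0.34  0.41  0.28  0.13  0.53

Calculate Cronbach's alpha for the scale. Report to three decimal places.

sum of item variances = 2.66 + 0.90 + 2.46 + 2.72 + 1.88 + 1.35 + 0.53 = 12.50
Sum of the distinct covariances = 14.64
σ²_T = 12.50 + 2 × 14.64 = 41.78
α = (k/(k−1))·(1 − sum of item variances/σ²_T) = (7/6)·(1 − 12.50/41.78) = 0.818

α = 0.818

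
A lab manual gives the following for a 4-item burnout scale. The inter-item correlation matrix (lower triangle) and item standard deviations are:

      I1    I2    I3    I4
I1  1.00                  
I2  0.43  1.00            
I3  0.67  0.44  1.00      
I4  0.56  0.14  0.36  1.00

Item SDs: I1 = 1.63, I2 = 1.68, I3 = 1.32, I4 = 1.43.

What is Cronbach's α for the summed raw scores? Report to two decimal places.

Σσ²ᵢ = 1.63² + 1.68² + 1.32² + 1.43² = 9.2666
Covariances σ_ij = r_ij · s_i · s_j:
  σ(I1,I2) = 0.43 × 1.63 × 1.68 = 1.1775
  σ(I1,I3) = 0.67 × 1.63 × 1.32 = 1.4416
  σ(I1,I4) = 0.56 × 1.63 × 1.43 = 1.3053
  σ(I2,I3) = 0.44 × 1.68 × 1.32 = 0.9757
  σ(I2,I4) = 0.14 × 1.68 × 1.43 = 0.3363
  σ(I3,I4) = 0.36 × 1.32 × 1.43 = 0.6795
σ²_T = Σσ²ᵢ + 2·Σσ_ij = 9.2666 + 2 × 5.9159 = 21.0984
α = (4/3)·(1 − 9.2666/21.0984) = 0.75

α = 0.75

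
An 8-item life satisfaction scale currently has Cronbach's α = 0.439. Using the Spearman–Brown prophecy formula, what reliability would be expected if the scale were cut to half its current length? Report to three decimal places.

Length factor m = 1/2
α' = m·α / (1 − (1−m)·α)
   = 1/2 × 0.439 / (1 − (1 − 1/2) × 0.439)
   = 0.2195 / 0.7805 = 0.281

predicted reliability = 0.281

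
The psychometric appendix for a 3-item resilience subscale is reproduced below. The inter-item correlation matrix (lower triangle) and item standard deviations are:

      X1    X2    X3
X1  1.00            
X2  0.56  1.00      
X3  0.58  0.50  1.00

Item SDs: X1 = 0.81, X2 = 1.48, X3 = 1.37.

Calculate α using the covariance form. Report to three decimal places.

α = 0.745

Σσ²ᵢ = 0.81² + 1.48² + 1.37² = 4.7234
Covariances σ_ij = r_ij · s_i · s_j:
  σ(X1,X2) = 0.56 × 0.81 × 1.48 = 0.6713
  σ(X1,X3) = 0.58 × 0.81 × 1.37 = 0.6436
  σ(X2,X3) = 0.50 × 1.48 × 1.37 = 1.0138
σ²_T = Σσ²ᵢ + 2·Σσ_ij = 4.7234 + 2 × 2.3287 = 9.3808
α = (3/2)·(1 − 4.7234/9.3808) = 0.745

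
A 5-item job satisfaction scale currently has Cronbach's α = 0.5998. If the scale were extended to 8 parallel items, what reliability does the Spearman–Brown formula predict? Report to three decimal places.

Length factor m = 8/5 = 1.6000
α' = m·α / (1 + (m−1)·α)
   = 8/5 × 0.5998 / (1 + (8/5 − 1) × 0.5998)
   = 0.9597 / 1.3599 = 0.706

predicted reliability = 0.706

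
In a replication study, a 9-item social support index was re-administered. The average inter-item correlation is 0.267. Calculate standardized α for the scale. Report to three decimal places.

Standardized α = k·r̄ / (1 + (k−1)·r̄) = 9 × 0.267 / (1 + 8 × 0.267)
  = 2.4030 / 3.1360 = 0.766

α = 0.766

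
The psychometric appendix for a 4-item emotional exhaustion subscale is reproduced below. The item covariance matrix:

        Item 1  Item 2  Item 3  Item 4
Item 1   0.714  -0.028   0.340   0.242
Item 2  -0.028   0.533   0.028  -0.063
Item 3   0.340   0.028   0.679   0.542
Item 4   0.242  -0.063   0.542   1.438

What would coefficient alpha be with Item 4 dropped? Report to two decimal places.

Remaining items: Item 1, Item 2, Item 3 (k = 3).
Σσ²ᵢ = 0.714 + 0.533 + 0.679 = 1.926
Var(T) = 1.926 + 2 × 0.340 = 2.606
α (item deleted) = (3/2)·(1 − 1.926/2.606) = 0.39

coefficient alpha = 0.39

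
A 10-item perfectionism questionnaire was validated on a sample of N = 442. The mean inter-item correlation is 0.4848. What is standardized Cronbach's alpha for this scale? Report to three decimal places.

standardized Cronbach's alpha = 0.904

Standardized α = k·r̄ / (1 + (k−1)·r̄) = 10 × 0.4848 / (1 + 9 × 0.4848)
  = 4.8480 / 5.3632 = 0.904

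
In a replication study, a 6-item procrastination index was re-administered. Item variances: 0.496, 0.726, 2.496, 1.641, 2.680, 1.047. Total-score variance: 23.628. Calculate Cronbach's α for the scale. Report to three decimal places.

Cronbach's α = 0.739

Σσ²ᵢ = 0.496 + 0.726 + 2.496 + 1.641 + 2.680 + 1.047 = 9.086
α = (k/(k−1))·(1 − Σσ²ᵢ/total variance) = (6/5)·(1 − 9.086/23.628) = 0.739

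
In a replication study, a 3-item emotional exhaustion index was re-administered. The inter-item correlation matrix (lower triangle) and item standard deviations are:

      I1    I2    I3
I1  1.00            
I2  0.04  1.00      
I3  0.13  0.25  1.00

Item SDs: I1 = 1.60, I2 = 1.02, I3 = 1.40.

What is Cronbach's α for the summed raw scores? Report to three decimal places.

Σσ²ᵢ = 1.60² + 1.02² + 1.40² = 5.5604
Covariances σ_ij = r_ij · s_i · s_j:
  σ(I1,I2) = 0.04 × 1.60 × 1.02 = 0.0653
  σ(I1,I3) = 0.13 × 1.60 × 1.40 = 0.2912
  σ(I2,I3) = 0.25 × 1.02 × 1.40 = 0.3570
σ²_T = Σσ²ᵢ + 2·Σσ_ij = 5.5604 + 2 × 0.7135 = 6.9874
α = (3/2)·(1 − 5.5604/6.9874) = 0.306

α = 0.306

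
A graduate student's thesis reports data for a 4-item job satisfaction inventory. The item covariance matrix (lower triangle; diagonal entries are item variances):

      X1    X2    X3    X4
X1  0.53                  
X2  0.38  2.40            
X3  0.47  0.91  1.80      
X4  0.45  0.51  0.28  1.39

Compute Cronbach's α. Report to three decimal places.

sum of item variances = 0.53 + 2.40 + 1.80 + 1.39 = 6.12
Σ_{i<j} σ_ij = 3.00
total variance = 6.12 + 2 × 3.00 = 12.12
α = (k/(k−1))·(1 − sum of item variances/total variance) = (4/3)·(1 − 6.12/12.12) = 0.660

Cronbach's α = 0.660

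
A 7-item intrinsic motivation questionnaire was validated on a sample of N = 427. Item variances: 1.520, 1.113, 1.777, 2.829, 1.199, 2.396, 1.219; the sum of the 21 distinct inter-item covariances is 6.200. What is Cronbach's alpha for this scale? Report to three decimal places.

α = 0.592

Σσᵢ² = 1.520 + 1.113 + 1.777 + 2.829 + 1.199 + 2.396 + 1.219 = 12.053
Sum of distinct covariances = 6.200
σ²_T = Σσᵢ² + 2·Σcov = 12.053 + 2 × 6.200 = 24.453
α = (7/6)·(1 − 12.053/24.453) = 0.592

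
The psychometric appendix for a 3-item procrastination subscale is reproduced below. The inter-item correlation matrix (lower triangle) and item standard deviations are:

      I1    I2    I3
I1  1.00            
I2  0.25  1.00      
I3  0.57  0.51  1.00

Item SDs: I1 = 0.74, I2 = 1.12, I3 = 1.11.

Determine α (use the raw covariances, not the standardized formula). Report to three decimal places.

Σσ²ᵢ = 0.74² + 1.12² + 1.11² = 3.0341
Covariances σ_ij = r_ij · s_i · s_j:
  σ(I1,I2) = 0.25 × 0.74 × 1.12 = 0.2072
  σ(I1,I3) = 0.57 × 0.74 × 1.11 = 0.4682
  σ(I2,I3) = 0.51 × 1.12 × 1.11 = 0.6340
σ²_T = Σσ²ᵢ + 2·Σσ_ij = 3.0341 + 2 × 1.3094 = 5.6529
α = (3/2)·(1 − 3.0341/5.6529) = 0.695

α = 0.695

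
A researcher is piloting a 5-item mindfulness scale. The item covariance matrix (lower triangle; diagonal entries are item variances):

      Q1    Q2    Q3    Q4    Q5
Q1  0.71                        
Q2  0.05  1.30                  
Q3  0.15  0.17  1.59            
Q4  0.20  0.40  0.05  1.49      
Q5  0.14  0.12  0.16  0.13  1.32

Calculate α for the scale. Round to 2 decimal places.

ΣVar(i) = 0.71 + 1.30 + 1.59 + 1.49 + 1.32 = 6.41
Sum of the distinct covariances = 1.57
Var(T) = 6.41 + 2 × 1.57 = 9.55
α = (k/(k−1))·(1 − ΣVar(i)/Var(T)) = (5/4)·(1 − 6.41/9.55) = 0.41

α = 0.41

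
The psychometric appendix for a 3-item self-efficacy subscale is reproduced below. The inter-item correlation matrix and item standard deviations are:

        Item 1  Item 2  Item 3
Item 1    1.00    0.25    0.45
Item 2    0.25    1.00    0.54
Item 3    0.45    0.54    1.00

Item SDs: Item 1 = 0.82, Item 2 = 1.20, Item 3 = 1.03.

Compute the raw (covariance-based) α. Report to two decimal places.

Σσ²ᵢ = 0.82² + 1.20² + 1.03² = 3.1733
Covariances σ_ij = r_ij · s_i · s_j:
  σ(Item 1,Item 2) = 0.25 × 0.82 × 1.20 = 0.2460
  σ(Item 1,Item 3) = 0.45 × 0.82 × 1.03 = 0.3801
  σ(Item 2,Item 3) = 0.54 × 1.20 × 1.03 = 0.6674
σ²_T = Σσ²ᵢ + 2·Σσ_ij = 3.1733 + 2 × 1.2935 = 5.7603
α = (3/2)·(1 − 3.1733/5.7603) = 0.67

α = 0.67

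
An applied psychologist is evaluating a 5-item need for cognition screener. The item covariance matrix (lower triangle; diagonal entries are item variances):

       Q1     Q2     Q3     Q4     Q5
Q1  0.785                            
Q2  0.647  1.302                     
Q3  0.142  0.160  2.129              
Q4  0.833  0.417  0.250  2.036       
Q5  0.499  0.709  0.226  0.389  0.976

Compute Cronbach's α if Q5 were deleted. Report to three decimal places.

Remaining items: Q1, Q2, Q3, Q4 (k = 4).
ΣVar(i) = 0.785 + 1.302 + 2.129 + 2.036 = 6.252
σ²_T = 6.252 + 2 × 2.449 = 11.150
α (item deleted) = (4/3)·(1 − 6.252/11.150) = 0.586

α = 0.586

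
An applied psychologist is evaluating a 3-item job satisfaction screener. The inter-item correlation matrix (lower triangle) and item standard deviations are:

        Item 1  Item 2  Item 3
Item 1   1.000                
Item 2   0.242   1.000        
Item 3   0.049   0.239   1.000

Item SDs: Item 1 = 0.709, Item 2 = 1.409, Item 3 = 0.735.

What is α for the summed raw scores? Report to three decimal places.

Σσ²ᵢ = 0.709² + 1.409² + 0.735² = 3.0282
Covariances σ_ij = r_ij · s_i · s_j:
  σ(Item 1,Item 2) = 0.242 × 0.709 × 1.409 = 0.2418
  σ(Item 1,Item 3) = 0.049 × 0.709 × 0.735 = 0.0255
  σ(Item 2,Item 3) = 0.239 × 1.409 × 0.735 = 0.2475
σ²_T = Σσ²ᵢ + 2·Σσ_ij = 3.0282 + 2 × 0.5148 = 4.0578
α = (3/2)·(1 − 3.0282/4.0578) = 0.381

α = 0.381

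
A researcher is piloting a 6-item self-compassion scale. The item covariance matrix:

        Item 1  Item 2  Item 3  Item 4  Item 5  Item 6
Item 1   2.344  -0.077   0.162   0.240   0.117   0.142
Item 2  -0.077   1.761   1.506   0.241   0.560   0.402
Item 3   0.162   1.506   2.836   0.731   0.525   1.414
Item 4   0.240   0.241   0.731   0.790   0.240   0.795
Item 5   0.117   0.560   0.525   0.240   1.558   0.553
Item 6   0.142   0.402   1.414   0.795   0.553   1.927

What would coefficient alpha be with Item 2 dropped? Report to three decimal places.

Remaining items: Item 1, Item 3, Item 4, Item 5, Item 6 (k = 5).
ΣVar(i) = 2.344 + 2.836 + 0.790 + 1.558 + 1.927 = 9.455
σ²_total = 9.455 + 2 × 4.919 = 19.293
α (item deleted) = (5/4)·(1 − 9.455/19.293) = 0.637

coefficient alpha = 0.637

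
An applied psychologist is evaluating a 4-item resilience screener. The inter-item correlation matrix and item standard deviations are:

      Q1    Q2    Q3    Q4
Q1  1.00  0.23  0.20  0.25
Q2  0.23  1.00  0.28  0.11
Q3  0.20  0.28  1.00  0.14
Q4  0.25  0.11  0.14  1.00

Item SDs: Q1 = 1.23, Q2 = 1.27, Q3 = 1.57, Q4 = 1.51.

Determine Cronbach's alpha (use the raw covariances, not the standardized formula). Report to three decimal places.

Σσ²ᵢ = 1.23² + 1.27² + 1.57² + 1.51² = 7.8708
Covariances σ_ij = r_ij · s_i · s_j:
  σ(Q1,Q2) = 0.23 × 1.23 × 1.27 = 0.3593
  σ(Q1,Q3) = 0.20 × 1.23 × 1.57 = 0.3862
  σ(Q1,Q4) = 0.25 × 1.23 × 1.51 = 0.4643
  σ(Q2,Q3) = 0.28 × 1.27 × 1.57 = 0.5583
  σ(Q2,Q4) = 0.11 × 1.27 × 1.51 = 0.2109
  σ(Q3,Q4) = 0.14 × 1.57 × 1.51 = 0.3319
σ²_T = Σσ²ᵢ + 2·Σσ_ij = 7.8708 + 2 × 2.3109 = 12.4926
α = (4/3)·(1 − 7.8708/12.4926) = 0.493

Cronbach's alpha = 0.493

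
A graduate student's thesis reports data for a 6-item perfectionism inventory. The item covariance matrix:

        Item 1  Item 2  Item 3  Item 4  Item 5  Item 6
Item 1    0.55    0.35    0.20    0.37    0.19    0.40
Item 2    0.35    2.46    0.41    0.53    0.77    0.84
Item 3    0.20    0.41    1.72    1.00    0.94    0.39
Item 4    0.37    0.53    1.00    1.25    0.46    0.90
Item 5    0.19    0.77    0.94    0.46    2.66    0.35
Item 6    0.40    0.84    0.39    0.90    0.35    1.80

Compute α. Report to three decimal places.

Σσ²ᵢ = 0.55 + 2.46 + 1.72 + 1.25 + 2.66 + 1.80 = 10.44
Σ_{i<j} σ_ij = 8.10
σ²_total = 10.44 + 2 × 8.10 = 26.64
α = (k/(k−1))·(1 − Σσ²ᵢ/σ²_total) = (6/5)·(1 − 10.44/26.64) = 0.730

α = 0.730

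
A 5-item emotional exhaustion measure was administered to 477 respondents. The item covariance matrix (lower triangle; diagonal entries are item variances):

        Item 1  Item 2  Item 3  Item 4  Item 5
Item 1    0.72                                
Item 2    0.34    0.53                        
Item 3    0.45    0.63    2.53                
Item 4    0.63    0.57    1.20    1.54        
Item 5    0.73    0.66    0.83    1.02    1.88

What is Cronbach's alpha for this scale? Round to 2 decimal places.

Σσᵢ² = 0.72 + 0.53 + 2.53 + 1.54 + 1.88 = 7.20
Sum of off-diagonal covariances = 7.06
σ²_T = 7.20 + 2 × 7.06 = 21.32
α = (k/(k−1))·(1 − Σσᵢ²/σ²_T) = (5/4)·(1 − 7.20/21.32) = 0.83

Cronbach's alpha = 0.83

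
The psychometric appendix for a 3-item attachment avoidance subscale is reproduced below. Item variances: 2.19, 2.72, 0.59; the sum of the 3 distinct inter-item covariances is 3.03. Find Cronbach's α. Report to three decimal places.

Σσ²ᵢ = 2.19 + 2.72 + 0.59 = 5.50
Sum of distinct covariances = 3.03
σ²_T = Σσ²ᵢ + 2·Σcov = 5.50 + 2 × 3.03 = 11.56
α = (3/2)·(1 − 5.50/11.56) = 0.786

α = 0.786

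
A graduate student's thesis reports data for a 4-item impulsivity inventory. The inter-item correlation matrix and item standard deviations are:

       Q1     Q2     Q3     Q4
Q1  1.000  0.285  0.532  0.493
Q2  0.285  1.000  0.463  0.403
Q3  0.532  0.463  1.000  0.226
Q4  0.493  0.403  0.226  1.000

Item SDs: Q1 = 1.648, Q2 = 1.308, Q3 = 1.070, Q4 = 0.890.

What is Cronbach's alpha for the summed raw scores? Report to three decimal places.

Σσ²ᵢ = 1.648² + 1.308² + 1.070² + 0.890² = 6.3638
Covariances σ_ij = r_ij · s_i · s_j:
  σ(Q1,Q2) = 0.285 × 1.648 × 1.308 = 0.6143
  σ(Q1,Q3) = 0.532 × 1.648 × 1.070 = 0.9381
  σ(Q1,Q4) = 0.493 × 1.648 × 0.890 = 0.7231
  σ(Q2,Q3) = 0.463 × 1.308 × 1.070 = 0.6480
  σ(Q2,Q4) = 0.403 × 1.308 × 0.890 = 0.4691
  σ(Q3,Q4) = 0.226 × 1.070 × 0.890 = 0.2152
σ²_T = Σσ²ᵢ + 2·Σσ_ij = 6.3638 + 2 × 3.6078 = 13.5794
α = (4/3)·(1 − 6.3638/13.5794) = 0.708

α = 0.708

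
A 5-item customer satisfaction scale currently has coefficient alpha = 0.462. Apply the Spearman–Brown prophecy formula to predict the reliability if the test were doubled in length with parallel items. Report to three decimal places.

Length factor m = 2
α' = m·α / (1 + (m−1)·α)
   = 2 × 0.462 / (1 + (2 − 1) × 0.462)
   = 0.9240 / 1.4620 = 0.632

predicted reliability = 0.632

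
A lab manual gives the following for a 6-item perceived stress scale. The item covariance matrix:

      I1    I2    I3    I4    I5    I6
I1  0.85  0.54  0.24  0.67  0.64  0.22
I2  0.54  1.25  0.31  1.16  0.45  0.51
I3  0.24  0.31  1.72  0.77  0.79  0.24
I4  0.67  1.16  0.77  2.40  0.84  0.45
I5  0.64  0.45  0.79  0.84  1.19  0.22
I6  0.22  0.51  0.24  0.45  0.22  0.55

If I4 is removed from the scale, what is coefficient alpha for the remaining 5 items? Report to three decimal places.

Remaining items: I1, I2, I3, I5, I6 (k = 5).
ΣVar(i) = 0.85 + 1.25 + 1.72 + 1.19 + 0.55 = 5.56
Var(T) = 5.56 + 2 × 4.16 = 13.88
α (item deleted) = (5/4)·(1 − 5.56/13.88) = 0.749

α = 0.749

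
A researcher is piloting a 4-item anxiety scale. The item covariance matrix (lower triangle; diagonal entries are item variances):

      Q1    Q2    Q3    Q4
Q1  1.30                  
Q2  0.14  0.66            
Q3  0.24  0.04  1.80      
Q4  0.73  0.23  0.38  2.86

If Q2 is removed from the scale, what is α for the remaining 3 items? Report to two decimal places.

Remaining items: Q1, Q3, Q4 (k = 3).
Σσ²ᵢ = 1.30 + 1.80 + 2.86 = 5.96
Var(T) = 5.96 + 2 × 1.35 = 8.66
α (item deleted) = (3/2)·(1 − 5.96/8.66) = 0.47

α = 0.47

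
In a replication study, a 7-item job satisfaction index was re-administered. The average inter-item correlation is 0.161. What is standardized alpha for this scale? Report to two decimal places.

standardized alpha = 0.57

Standardized α = k·r̄ / (1 + (k−1)·r̄) = 7 × 0.161 / (1 + 6 × 0.161)
  = 1.1270 / 1.9660 = 0.57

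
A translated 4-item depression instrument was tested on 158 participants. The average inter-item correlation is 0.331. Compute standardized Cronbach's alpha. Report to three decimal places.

standardized Cronbach's alpha = 0.664

Standardized α = k·r̄ / (1 + (k−1)·r̄) = 4 × 0.331 / (1 + 3 × 0.331)
  = 1.3240 / 1.9930 = 0.664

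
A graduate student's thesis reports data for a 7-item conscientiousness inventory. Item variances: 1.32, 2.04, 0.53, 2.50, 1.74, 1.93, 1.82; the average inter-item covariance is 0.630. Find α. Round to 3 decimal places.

sum of item variances = 1.32 + 2.04 + 0.53 + 2.50 + 1.74 + 1.93 + 1.82 = 11.88
Sum of the 21 distinct covariances = 21 × 0.630 = 13.230
Var(T) = sum of item variances + 2·Σcov = 11.88 + 2 × 13.230 = 38.340
α = (7/6)·(1 − 11.88/38.340) = 0.805

α = 0.805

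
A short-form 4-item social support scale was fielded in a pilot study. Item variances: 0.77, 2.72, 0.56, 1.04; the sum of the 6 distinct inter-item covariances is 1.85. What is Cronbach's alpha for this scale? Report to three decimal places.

α = 0.561

ΣVar(i) = 0.77 + 2.72 + 0.56 + 1.04 = 5.09
Sum of distinct covariances = 1.85
σ²_T = ΣVar(i) + 2·Σcov = 5.09 + 2 × 1.85 = 8.79
α = (4/3)·(1 − 5.09/8.79) = 0.561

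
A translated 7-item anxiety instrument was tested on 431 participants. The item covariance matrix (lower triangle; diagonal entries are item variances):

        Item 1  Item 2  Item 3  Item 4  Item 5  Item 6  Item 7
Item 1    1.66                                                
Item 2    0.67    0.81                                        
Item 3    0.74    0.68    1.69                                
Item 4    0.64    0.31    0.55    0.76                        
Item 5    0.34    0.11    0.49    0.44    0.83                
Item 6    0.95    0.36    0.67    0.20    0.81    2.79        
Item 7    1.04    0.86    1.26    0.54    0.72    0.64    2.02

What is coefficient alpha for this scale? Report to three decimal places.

Σσᵢ² = 1.66 + 0.81 + 1.69 + 0.76 + 0.83 + 2.79 + 2.02 = 10.56
Sum of off-diagonal covariances = 13.02
σ²_total = 10.56 + 2 × 13.02 = 36.60
α = (k/(k−1))·(1 − Σσᵢ²/σ²_total) = (7/6)·(1 − 10.56/36.60) = 0.830

α = 0.830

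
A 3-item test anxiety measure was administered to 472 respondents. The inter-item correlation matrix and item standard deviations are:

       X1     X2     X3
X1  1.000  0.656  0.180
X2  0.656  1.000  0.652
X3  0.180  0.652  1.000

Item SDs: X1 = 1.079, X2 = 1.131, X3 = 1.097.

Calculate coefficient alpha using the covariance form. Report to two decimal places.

α = 0.75

Σσ²ᵢ = 1.079² + 1.131² + 1.097² = 3.6468
Covariances σ_ij = r_ij · s_i · s_j:
  σ(X1,X2) = 0.656 × 1.079 × 1.131 = 0.8005
  σ(X1,X3) = 0.180 × 1.079 × 1.097 = 0.2131
  σ(X2,X3) = 0.652 × 1.131 × 1.097 = 0.8089
σ²_T = Σσ²ᵢ + 2·Σσ_ij = 3.6468 + 2 × 1.8225 = 7.2918
α = (3/2)·(1 − 3.6468/7.2918) = 0.75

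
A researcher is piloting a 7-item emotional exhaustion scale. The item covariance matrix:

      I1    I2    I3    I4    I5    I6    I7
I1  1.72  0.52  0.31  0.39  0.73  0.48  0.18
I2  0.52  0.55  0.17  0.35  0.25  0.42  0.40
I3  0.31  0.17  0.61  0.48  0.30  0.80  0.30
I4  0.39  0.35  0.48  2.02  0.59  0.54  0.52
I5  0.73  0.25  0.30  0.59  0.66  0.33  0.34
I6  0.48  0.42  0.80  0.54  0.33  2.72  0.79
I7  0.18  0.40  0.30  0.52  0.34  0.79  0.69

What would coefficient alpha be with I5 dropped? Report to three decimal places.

α = 0.739

Remaining items: I1, I2, I3, I4, I6, I7 (k = 6).
sum of item variances = 1.72 + 0.55 + 0.61 + 2.02 + 2.72 + 0.69 = 8.31
total variance = 8.31 + 2 × 6.65 = 21.61
α (item deleted) = (6/5)·(1 − 8.31/21.61) = 0.739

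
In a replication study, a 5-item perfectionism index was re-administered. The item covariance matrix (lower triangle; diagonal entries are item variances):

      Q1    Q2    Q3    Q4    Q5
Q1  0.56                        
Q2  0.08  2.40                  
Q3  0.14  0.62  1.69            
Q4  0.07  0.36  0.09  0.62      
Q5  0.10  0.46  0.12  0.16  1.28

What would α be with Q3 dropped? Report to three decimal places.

α = 0.448

Remaining items: Q1, Q2, Q4, Q5 (k = 4).
ΣVar(i) = 0.56 + 2.40 + 0.62 + 1.28 = 4.86
σ²_T = 4.86 + 2 × 1.23 = 7.32
α (item deleted) = (4/3)·(1 − 4.86/7.32) = 0.448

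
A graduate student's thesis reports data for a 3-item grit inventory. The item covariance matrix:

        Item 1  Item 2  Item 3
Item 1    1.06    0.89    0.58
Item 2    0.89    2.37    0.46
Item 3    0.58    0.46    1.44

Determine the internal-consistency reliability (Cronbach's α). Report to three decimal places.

ΣVar(i) = 1.06 + 2.37 + 1.44 = 4.87
Sum of off-diagonal covariances = 1.93
total variance = 4.87 + 2 × 1.93 = 8.73
α = (k/(k−1))·(1 − ΣVar(i)/total variance) = (3/2)·(1 − 4.87/8.73) = 0.663

α = 0.663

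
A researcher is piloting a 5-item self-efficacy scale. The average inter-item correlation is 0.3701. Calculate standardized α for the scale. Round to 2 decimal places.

α = 0.75

Standardized α = k·r̄ / (1 + (k−1)·r̄) = 5 × 0.3701 / (1 + 4 × 0.3701)
  = 1.8505 / 2.4804 = 0.75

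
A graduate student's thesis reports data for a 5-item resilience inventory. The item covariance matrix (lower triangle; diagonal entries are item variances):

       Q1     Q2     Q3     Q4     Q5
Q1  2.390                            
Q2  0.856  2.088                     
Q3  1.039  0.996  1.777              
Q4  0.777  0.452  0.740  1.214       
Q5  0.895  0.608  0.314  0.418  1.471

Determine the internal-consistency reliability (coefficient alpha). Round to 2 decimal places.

coefficient alpha = 0.77

ΣVar(i) = 2.390 + 2.088 + 1.777 + 1.214 + 1.471 = 8.940
Sum of off-diagonal covariances = 7.095
σ²_total = 8.940 + 2 × 7.095 = 23.130
α = (k/(k−1))·(1 − ΣVar(i)/σ²_total) = (5/4)·(1 − 8.940/23.130) = 0.77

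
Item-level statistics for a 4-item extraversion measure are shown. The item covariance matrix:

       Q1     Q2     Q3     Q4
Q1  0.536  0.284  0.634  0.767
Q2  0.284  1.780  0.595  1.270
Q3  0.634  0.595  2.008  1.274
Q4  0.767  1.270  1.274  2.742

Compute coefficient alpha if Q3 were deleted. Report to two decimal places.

Remaining items: Q1, Q2, Q4 (k = 3).
Σσ²ᵢ = 0.536 + 1.780 + 2.742 = 5.058
Var(T) = 5.058 + 2 × 2.321 = 9.700
α (item deleted) = (3/2)·(1 − 5.058/9.700) = 0.72

α = 0.72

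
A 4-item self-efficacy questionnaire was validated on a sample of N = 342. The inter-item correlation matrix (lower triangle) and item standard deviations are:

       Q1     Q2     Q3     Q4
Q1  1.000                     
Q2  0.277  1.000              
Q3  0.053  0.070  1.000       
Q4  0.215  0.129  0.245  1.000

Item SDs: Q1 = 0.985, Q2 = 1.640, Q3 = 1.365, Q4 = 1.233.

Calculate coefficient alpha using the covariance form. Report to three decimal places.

Σσ²ᵢ = 0.985² + 1.640² + 1.365² + 1.233² = 7.0433
Covariances σ_ij = r_ij · s_i · s_j:
  σ(Q1,Q2) = 0.277 × 0.985 × 1.640 = 0.4475
  σ(Q1,Q3) = 0.053 × 0.985 × 1.365 = 0.0713
  σ(Q1,Q4) = 0.215 × 0.985 × 1.233 = 0.2611
  σ(Q2,Q3) = 0.070 × 1.640 × 1.365 = 0.1567
  σ(Q2,Q4) = 0.129 × 1.640 × 1.233 = 0.2609
  σ(Q3,Q4) = 0.245 × 1.365 × 1.233 = 0.4123
σ²_T = Σσ²ᵢ + 2·Σσ_ij = 7.0433 + 2 × 1.6098 = 10.2629
α = (4/3)·(1 − 7.0433/10.2629) = 0.418

coefficient alpha = 0.418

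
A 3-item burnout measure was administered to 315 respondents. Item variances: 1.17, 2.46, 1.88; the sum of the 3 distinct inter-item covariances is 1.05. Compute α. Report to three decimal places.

sum of item variances = 1.17 + 2.46 + 1.88 = 5.51
Sum of distinct covariances = 1.05
σ²_total = sum of item variances + 2·Σcov = 5.51 + 2 × 1.05 = 7.61
α = (3/2)·(1 − 5.51/7.61) = 0.414

α = 0.414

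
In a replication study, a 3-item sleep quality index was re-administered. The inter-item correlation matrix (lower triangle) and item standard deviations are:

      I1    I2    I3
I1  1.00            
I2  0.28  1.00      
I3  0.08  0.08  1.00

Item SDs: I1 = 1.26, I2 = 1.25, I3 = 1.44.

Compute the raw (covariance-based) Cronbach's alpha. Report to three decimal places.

Σσ²ᵢ = 1.26² + 1.25² + 1.44² = 5.2237
Covariances σ_ij = r_ij · s_i · s_j:
  σ(I1,I2) = 0.28 × 1.26 × 1.25 = 0.4410
  σ(I1,I3) = 0.08 × 1.26 × 1.44 = 0.1452
  σ(I2,I3) = 0.08 × 1.25 × 1.44 = 0.1440
σ²_T = Σσ²ᵢ + 2·Σσ_ij = 5.2237 + 2 × 0.7302 = 6.6841
α = (3/2)·(1 − 5.2237/6.6841) = 0.328

α = 0.328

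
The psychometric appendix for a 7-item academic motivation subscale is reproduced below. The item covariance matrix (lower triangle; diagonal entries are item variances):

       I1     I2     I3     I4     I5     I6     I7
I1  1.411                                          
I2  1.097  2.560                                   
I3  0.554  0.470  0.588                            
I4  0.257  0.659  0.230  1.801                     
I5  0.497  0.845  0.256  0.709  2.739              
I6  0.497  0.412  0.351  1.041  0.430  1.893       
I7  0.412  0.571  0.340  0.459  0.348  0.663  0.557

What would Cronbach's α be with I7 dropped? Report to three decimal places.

Remaining items: I1, I2, I3, I4, I5, I6 (k = 6).
ΣVar(i) = 1.411 + 2.560 + 0.588 + 1.801 + 2.739 + 1.893 = 10.992
Var(T) = 10.992 + 2 × 8.305 = 27.602
α (item deleted) = (6/5)·(1 − 10.992/27.602) = 0.722

Cronbach's α = 0.722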